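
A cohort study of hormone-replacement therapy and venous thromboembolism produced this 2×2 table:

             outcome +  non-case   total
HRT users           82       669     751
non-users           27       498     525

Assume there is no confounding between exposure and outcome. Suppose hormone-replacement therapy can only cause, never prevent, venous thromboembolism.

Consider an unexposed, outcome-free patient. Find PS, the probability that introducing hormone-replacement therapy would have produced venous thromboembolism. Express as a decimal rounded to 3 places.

PS ≈ 0.061

p₁ = P(outcome | exposed) = 82/751 = 0.10919
p₀ = P(outcome | unexposed) = 27/525 = 0.051429
Under exogeneity and monotonicity, PS = (p₁ − p₀)/(1 − p₀).
PS = (0.10919 − 0.051429) / 0.94857 ≈ 0.0609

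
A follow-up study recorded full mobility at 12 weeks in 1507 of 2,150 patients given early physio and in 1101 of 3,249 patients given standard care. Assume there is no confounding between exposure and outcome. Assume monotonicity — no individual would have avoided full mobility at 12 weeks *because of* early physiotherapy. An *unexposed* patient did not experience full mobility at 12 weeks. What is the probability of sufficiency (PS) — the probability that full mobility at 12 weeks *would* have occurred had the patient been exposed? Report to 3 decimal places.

PS ≈ 0.548

p₁ = P(outcome | exposed) = 1507/2150 = 0.70093
p₀ = P(outcome | unexposed) = 1101/3249 = 0.33887
Under exogeneity and monotonicity, PS = (p₁ − p₀) / (1 − p₀).
PS = (0.70093 − 0.33887) / (1 − 0.33887) = 0.36206 / 0.66113 ≈ 0.5476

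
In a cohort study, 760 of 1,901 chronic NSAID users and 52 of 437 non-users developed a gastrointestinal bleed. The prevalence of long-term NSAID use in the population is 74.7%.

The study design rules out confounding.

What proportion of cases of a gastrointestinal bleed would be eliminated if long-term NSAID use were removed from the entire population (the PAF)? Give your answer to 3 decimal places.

PAF ≈ 0.638

p₁ = P(outcome | exposed) = 760/1901 = 0.39979
p₀ = P(outcome | unexposed) = 52/437 = 0.11899
Overall risk P(Y=1) = π·p₁ + (1−π)·p₀ = 0.747×0.39979 + 0.253×0.11899 = 0.32875.
Under exogeneity, PAF = [P(Y=1) − p₀] / P(Y=1).
PAF = (0.32875 − 0.11899) / 0.32875 ≈ 0.6380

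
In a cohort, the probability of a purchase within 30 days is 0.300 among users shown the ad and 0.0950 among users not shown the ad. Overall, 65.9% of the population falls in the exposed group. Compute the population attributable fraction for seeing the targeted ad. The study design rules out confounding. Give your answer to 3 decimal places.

PAF ≈ 0.587

Let p₁ = 0.3, p₀ = 0.095.
Overall risk P(Y=1) = π·p₁ + (1−π)·p₀ = 0.659×0.3 + 0.341×0.095 = 0.2301.
Under exogeneity, PAF = [P(Y=1) − p₀] / P(Y=1).
PAF = (0.2301 − 0.095) / 0.2301 ≈ 0.5871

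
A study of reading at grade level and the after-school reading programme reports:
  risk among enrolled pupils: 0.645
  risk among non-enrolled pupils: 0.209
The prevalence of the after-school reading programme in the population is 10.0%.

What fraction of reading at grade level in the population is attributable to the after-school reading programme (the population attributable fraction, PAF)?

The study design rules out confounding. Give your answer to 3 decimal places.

Let p₁ = 0.645, p₀ = 0.209.
Overall risk P(Y=1) = π·p₁ + (1−π)·p₀ = 0.1×0.645 + 0.9×0.209 = 0.2526.
Under exogeneity, PAF = [P(Y=1) − p₀] / P(Y=1).
PAF = (0.2526 − 0.209) / 0.2526 ≈ 0.1726

PAF ≈ 0.173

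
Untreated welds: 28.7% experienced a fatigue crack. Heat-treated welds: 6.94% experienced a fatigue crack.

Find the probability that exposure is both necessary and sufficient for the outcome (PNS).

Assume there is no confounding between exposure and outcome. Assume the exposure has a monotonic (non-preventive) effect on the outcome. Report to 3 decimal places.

p₁ = 0.287, p₀ = 0.0694.
Under exogeneity and monotonicity, PNS = p₁ − p₀.
PNS = 0.287 − 0.0694 = 0.2176

PNS ≈ 0.218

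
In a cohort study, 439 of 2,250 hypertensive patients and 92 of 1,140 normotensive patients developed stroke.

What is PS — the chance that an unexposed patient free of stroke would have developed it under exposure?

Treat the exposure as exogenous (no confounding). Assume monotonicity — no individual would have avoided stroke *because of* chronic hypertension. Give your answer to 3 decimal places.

PS ≈ 0.124

p₁ = P(outcome | exposed) = 439/2250 = 0.19511
p₀ = P(outcome | unexposed) = 92/1140 = 0.080702
Under exogeneity and monotonicity, PS = (p₁ − p₀) / (1 − p₀).
PS = (0.19511 − 0.080702) / (1 − 0.080702) = 0.11441 / 0.9193 ≈ 0.1245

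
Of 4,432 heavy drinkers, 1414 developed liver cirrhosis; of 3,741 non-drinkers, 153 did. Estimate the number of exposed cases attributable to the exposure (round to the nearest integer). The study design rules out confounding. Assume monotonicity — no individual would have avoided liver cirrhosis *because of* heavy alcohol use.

p₁ = P(outcome | exposed) = 1414/4432 = 0.31904
p₀ = P(outcome | unexposed) = 153/3741 = 0.040898
PN = (p₁ − p₀)/p₁ = (0.31904 − 0.040898) / 0.31904 ≈ 0.87181.
Attributable cases ≈ PN × (exposed cases) = 0.87181 × 1414 ≈ 1232.74.

about 1233 cases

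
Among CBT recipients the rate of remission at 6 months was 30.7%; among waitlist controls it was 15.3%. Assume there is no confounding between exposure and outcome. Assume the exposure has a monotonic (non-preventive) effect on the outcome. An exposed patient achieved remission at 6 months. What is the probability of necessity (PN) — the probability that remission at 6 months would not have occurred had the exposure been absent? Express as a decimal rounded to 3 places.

PN ≈ 0.502

p₁ = 0.307, p₀ = 0.153.
Under exogeneity and monotonicity, PN = (p₁ − p₀) / p₁.
PN = (0.307 − 0.153) / 0.307 = 0.154 / 0.307 ≈ 0.5016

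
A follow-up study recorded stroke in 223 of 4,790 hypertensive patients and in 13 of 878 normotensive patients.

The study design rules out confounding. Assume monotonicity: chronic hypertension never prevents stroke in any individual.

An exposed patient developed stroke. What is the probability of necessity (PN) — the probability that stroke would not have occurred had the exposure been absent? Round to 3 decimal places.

p₁ = P(outcome | exposed) = 223/4790 = 0.046555
p₀ = P(outcome | unexposed) = 13/878 = 0.014806
Under exogeneity and monotonicity, PN = (p₁ − p₀) / p₁.
PN = (0.046555 − 0.014806) / 0.046555 = 0.031749 / 0.046555 ≈ 0.6820

PN ≈ 0.682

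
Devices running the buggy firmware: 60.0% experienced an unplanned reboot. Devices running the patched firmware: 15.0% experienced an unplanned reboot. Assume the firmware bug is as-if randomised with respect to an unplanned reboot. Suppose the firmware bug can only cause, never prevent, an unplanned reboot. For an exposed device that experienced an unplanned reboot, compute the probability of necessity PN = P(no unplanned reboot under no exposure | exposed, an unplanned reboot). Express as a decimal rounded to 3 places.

p₁ = 0.6, p₀ = 0.15.
Under exogeneity and monotonicity, PN = (p₁ − p₀) / p₁.
PN = (0.6 − 0.15) / 0.6 = 0.45 / 0.6 ≈ 0.7500

PN ≈ 0.750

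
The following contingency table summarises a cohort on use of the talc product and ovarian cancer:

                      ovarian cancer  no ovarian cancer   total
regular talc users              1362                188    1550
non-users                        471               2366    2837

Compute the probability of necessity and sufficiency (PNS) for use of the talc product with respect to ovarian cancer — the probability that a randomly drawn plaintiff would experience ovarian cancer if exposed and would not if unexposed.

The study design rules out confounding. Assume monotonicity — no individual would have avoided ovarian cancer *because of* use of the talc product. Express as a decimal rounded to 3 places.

p₁ = P(outcome | exposed) = 1362/1550 = 0.87871
p₀ = P(outcome | unexposed) = 471/2837 = 0.16602
Under exogeneity and monotonicity, PNS = p₁ − p₀.
PNS = 0.87871 − 0.16602 = 0.71269

PNS ≈ 0.713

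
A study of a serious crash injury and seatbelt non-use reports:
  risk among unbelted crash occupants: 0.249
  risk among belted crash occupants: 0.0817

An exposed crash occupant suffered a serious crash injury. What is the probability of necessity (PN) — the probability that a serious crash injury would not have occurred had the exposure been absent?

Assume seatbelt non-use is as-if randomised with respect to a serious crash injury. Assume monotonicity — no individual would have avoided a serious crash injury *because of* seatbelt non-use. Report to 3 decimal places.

PN ≈ 0.672

Let p₁ = 0.249, p₀ = 0.0817.
Under exogeneity and monotonicity, PN = (p₁ − p₀) / p₁.
PN = (0.249 − 0.0817) / 0.249 = 0.1673 / 0.249 ≈ 0.6719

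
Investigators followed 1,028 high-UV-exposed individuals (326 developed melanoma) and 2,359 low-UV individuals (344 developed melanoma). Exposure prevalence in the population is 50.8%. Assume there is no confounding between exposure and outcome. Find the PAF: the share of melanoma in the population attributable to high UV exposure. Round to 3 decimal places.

p₁ = P(outcome | exposed) = 326/1028 = 0.31712
p₀ = P(outcome | unexposed) = 344/2359 = 0.14582
Overall risk P(Y=1) = π·p₁ + (1−π)·p₀ = 0.508×0.31712 + 0.492×0.14582 = 0.23284.
Under exogeneity, PAF = [P(Y=1) − p₀] / P(Y=1).
PAF = (0.23284 − 0.14582) / 0.23284 ≈ 0.3737

PAF ≈ 0.374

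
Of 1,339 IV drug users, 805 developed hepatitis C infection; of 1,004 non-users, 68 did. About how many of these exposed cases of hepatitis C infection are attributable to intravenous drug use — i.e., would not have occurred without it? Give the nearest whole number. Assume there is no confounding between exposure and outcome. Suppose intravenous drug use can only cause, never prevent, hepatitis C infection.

p₁ = P(outcome | exposed) = 805/1339 = 0.60119
p₀ = P(outcome | unexposed) = 68/1004 = 0.067729
PN = (p₁ − p₀)/p₁ = (0.60119 − 0.067729) / 0.60119 ≈ 0.88734.
Attributable cases ≈ PN × (exposed cases) = 0.88734 × 805 ≈ 714.31.

about 714 cases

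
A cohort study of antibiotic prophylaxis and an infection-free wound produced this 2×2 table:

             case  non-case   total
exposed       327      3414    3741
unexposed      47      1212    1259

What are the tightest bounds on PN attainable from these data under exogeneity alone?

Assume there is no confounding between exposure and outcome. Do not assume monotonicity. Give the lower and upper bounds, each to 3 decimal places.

p₁ = P(outcome | exposed) = 327/3741 = 0.08741
p₀ = P(outcome | unexposed) = 47/1259 = 0.037331
Under exogeneity alone the bounds on PN are max{0,(p₁−p₀)/p₁} ≤ PN ≤ min{1,(1−p₀)/p₁}.
  lower = (p₁ − p₀)/p₁ = 0.050079 / 0.08741 ≈ 0.5729
  upper = min{1, (1 − p₀)/p₁} = 0.96267 / 0.08741 ≈ 11.0133 → capped at 1

0.573 ≤ PN ≤ 1.000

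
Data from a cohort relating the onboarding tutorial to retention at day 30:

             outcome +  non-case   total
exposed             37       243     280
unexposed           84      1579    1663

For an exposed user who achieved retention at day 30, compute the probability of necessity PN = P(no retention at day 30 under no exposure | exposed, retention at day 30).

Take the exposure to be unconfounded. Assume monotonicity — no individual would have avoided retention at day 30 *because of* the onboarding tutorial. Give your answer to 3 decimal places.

PN ≈ 0.618

p₁ = P(outcome | exposed) = 37/280 = 0.13214
p₀ = P(outcome | unexposed) = 84/1663 = 0.050511
Under exogeneity and monotonicity, PN = (p₁ − p₀) / p₁.
PN = (0.13214 − 0.050511) / 0.13214 = 0.081632 / 0.13214 ≈ 0.6178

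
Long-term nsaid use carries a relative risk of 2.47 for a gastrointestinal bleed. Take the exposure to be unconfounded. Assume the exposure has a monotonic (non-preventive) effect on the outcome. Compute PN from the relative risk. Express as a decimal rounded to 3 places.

Under exogeneity and monotonicity, PN = (RR − 1) / RR = 1 − 1/RR.
PN = (2.47 − 1) / 2.47 = 1.47 / 2.47 ≈ 0.5951

PN ≈ 0.595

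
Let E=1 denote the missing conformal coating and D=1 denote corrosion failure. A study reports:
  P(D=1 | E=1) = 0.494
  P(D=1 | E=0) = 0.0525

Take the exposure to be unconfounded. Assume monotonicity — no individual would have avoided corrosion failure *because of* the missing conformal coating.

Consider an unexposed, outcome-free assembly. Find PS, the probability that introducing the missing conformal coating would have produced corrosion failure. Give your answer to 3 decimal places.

Let p₁ = 0.494, p₀ = 0.0525.
Under exogeneity and monotonicity, PS = (p₁ − p₀) / (1 − p₀).
PS = (0.494 − 0.0525) / (1 − 0.0525) = 0.4415 / 0.9475 ≈ 0.4660

PS ≈ 0.466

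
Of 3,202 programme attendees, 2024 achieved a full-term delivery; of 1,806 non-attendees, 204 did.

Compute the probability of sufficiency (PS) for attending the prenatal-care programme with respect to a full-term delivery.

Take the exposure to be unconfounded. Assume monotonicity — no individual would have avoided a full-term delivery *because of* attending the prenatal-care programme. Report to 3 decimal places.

p₁ = P(outcome | exposed) = 2024/3202 = 0.6321
p₀ = P(outcome | unexposed) = 204/1806 = 0.11296
Under exogeneity and monotonicity, PS = (p₁ − p₀) / (1 − p₀).
PS = (0.6321 − 0.11296) / (1 − 0.11296) = 0.51915 / 0.88704 ≈ 0.5853

PS ≈ 0.585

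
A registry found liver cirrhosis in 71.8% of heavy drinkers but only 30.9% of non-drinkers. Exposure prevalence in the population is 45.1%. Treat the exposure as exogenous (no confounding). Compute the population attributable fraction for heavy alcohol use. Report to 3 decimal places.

p₁ = 0.718, p₀ = 0.309.
Overall risk P(Y=1) = π·p₁ + (1−π)·p₀ = 0.451×0.718 + 0.549×0.309 = 0.49346.
Under exogeneity, PAF = [P(Y=1) − p₀] / P(Y=1).
PAF = (0.49346 − 0.309) / 0.49346 ≈ 0.3738

PAF ≈ 0.374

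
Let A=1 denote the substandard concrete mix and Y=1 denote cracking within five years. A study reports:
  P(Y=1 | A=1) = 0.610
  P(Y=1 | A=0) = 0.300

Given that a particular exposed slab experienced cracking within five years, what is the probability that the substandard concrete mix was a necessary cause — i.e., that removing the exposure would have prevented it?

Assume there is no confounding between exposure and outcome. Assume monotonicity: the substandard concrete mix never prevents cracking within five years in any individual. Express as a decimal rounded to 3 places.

Let p₁ = 0.61, p₀ = 0.3.
Under exogeneity and monotonicity, PN = (p₁ − p₀) / p₁.
PN = (0.61 − 0.3) / 0.61 = 0.31 / 0.61 ≈ 0.5082

PN ≈ 0.508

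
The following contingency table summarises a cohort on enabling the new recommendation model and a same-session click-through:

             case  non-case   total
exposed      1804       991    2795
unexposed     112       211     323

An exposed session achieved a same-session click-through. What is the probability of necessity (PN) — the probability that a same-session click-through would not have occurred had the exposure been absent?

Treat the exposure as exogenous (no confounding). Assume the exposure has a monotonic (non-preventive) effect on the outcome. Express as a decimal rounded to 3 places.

PN ≈ 0.463

p₁ = P(outcome | exposed) = 1804/2795 = 0.64544
p₀ = P(outcome | unexposed) = 112/323 = 0.34675
Under exogeneity and monotonicity, PN = (p₁ − p₀)/p₁.
PN = (0.64544 − 0.34675) / 0.64544 ≈ 0.4628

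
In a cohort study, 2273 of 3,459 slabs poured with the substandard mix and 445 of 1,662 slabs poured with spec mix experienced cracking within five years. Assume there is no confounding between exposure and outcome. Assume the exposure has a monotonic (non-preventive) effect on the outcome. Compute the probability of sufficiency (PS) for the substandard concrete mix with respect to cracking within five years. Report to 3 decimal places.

p₁ = P(outcome | exposed) = 2273/3459 = 0.65713
p₀ = P(outcome | unexposed) = 445/1662 = 0.26775
Under exogeneity and monotonicity, PS = (p₁ − p₀) / (1 − p₀).
PS = (0.65713 − 0.26775) / (1 − 0.26775) = 0.38938 / 0.73225 ≈ 0.5318

PS ≈ 0.532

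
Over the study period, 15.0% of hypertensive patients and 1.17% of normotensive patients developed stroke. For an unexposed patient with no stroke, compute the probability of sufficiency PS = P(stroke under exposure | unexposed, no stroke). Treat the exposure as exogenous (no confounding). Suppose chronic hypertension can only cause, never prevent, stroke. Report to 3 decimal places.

PS ≈ 0.140

p₁ = 0.15, p₀ = 0.0117.
Under exogeneity and monotonicity, PS = (p₁ − p₀) / (1 − p₀).
PS = (0.15 − 0.0117) / (1 − 0.0117) = 0.1383 / 0.9883 ≈ 0.1399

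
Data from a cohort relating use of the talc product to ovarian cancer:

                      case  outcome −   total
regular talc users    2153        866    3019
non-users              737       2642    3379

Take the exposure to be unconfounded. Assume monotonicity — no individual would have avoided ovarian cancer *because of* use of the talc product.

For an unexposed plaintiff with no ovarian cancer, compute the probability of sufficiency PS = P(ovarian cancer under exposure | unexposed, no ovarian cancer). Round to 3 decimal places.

p₁ = P(outcome | exposed) = 2153/3019 = 0.71315
p₀ = P(outcome | unexposed) = 737/3379 = 0.21811
Under exogeneity and monotonicity, PS = (p₁ − p₀) / (1 − p₀).
PS = (0.71315 − 0.21811) / (1 − 0.21811) = 0.49504 / 0.78189 ≈ 0.6331

PS ≈ 0.633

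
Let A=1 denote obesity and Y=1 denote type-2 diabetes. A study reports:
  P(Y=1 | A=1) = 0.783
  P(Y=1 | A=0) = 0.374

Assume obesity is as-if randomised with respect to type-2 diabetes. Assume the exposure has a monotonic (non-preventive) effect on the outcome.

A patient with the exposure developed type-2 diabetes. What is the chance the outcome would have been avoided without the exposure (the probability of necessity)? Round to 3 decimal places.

Let p₁ = 0.783, p₀ = 0.374.
Under exogeneity and monotonicity, PN = (p₁ − p₀) / p₁.
PN = (0.783 − 0.374) / 0.783 = 0.409 / 0.783 ≈ 0.5223

PN ≈ 0.522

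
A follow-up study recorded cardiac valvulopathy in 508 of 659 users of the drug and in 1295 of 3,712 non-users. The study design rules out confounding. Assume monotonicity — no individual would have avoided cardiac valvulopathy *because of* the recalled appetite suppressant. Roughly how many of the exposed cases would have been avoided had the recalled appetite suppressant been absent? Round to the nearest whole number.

about 278 cases

p₁ = P(outcome | exposed) = 508/659 = 0.77086
p₀ = P(outcome | unexposed) = 1295/3712 = 0.34887
PN = (p₁ − p₀)/p₁ = (0.77086 − 0.34887) / 0.77086 ≈ 0.54743.
Attributable cases ≈ PN × (exposed cases) = 0.54743 × 508 ≈ 278.10.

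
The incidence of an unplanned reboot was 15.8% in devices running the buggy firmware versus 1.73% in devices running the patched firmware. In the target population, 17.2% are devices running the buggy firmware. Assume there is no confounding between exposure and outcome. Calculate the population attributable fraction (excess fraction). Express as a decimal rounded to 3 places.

p₁ = 0.158, p₀ = 0.0173.
Overall risk P(Y=1) = π·p₁ + (1−π)·p₀ = 0.172×0.158 + 0.828×0.0173 = 0.0415.
Under exogeneity, PAF = [P(Y=1) − p₀] / P(Y=1).
PAF = (0.0415 − 0.0173) / 0.0415 ≈ 0.5831

PAF ≈ 0.583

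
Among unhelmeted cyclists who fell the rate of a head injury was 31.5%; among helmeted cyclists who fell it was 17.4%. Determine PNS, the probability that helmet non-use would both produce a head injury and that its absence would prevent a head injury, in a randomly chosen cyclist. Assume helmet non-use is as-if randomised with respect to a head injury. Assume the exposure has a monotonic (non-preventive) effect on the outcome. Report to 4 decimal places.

p₁ = 0.315, p₀ = 0.174.
Under exogeneity and monotonicity, PNS = p₁ − p₀.
PNS = 0.315 − 0.174 = 0.141

PNS ≈ 0.1410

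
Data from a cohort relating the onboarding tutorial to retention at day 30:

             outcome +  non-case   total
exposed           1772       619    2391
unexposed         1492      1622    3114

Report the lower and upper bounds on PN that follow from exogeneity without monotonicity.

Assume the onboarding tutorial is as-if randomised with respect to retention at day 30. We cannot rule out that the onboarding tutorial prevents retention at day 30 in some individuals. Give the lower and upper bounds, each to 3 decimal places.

0.354 ≤ PN ≤ 0.703

p₁ = P(outcome | exposed) = 1772/2391 = 0.74111
p₀ = P(outcome | unexposed) = 1492/3114 = 0.47913
Under exogeneity alone the bounds on PN are max{0,(p₁−p₀)/p₁} ≤ PN ≤ min{1,(1−p₀)/p₁}.
  lower = (p₁ − p₀)/p₁ = 0.26199 / 0.74111 ≈ 0.3535
  upper = min{1, (1 − p₀)/p₁} = 0.52087 / 0.74111 ≈ 0.7028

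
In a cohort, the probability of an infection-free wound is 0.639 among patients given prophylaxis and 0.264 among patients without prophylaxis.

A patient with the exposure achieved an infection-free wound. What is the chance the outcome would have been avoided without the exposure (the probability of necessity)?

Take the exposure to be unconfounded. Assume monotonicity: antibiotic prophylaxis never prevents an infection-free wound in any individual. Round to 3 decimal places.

PN ≈ 0.587

Let p₁ = 0.639, p₀ = 0.264.
Under exogeneity and monotonicity, PN = (p₁ − p₀) / p₁.
PN = (0.639 − 0.264) / 0.639 = 0.375 / 0.639 ≈ 0.5869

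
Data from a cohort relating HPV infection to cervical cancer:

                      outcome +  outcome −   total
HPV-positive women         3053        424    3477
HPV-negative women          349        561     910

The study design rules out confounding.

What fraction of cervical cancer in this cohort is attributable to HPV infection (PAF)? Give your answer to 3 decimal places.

p₁ = P(outcome | exposed) = 3053/3477 = 0.87806
p₀ = P(outcome | unexposed) = 349/910 = 0.38352
Exposure prevalence π = 3477/4387 = 0.79257; overall risk P(Y=1) = 0.77547.
Under exogeneity, PAF = [P(Y=1) − p₀]/P(Y=1).
PAF = (0.77547 − 0.38352) / 0.77547 ≈ 0.5054

PAF ≈ 0.505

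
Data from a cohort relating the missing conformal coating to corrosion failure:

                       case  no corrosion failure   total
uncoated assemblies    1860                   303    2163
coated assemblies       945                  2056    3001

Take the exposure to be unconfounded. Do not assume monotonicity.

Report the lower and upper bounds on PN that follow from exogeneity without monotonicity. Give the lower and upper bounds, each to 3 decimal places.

0.634 ≤ PN ≤ 0.797

p₁ = P(outcome | exposed) = 1860/2163 = 0.85992
p₀ = P(outcome | unexposed) = 945/3001 = 0.3149
Under exogeneity alone the bounds on PN are max{0,(p₁−p₀)/p₁} ≤ PN ≤ min{1,(1−p₀)/p₁}.
  lower = (p₁ − p₀)/p₁ = 0.54502 / 0.85992 ≈ 0.6338
  upper = min{1, (1 − p₀)/p₁} = 0.6851 / 0.85992 ≈ 0.7967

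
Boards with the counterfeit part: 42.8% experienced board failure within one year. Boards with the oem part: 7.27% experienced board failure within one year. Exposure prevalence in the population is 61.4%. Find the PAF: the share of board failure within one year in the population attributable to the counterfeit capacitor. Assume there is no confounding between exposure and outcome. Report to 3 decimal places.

PAF ≈ 0.750

p₁ = 0.428, p₀ = 0.0727.
Overall risk P(Y=1) = π·p₁ + (1−π)·p₀ = 0.614×0.428 + 0.386×0.0727 = 0.29085.
Under exogeneity, PAF = [P(Y=1) − p₀] / P(Y=1).
PAF = (0.29085 − 0.0727) / 0.29085 ≈ 0.7500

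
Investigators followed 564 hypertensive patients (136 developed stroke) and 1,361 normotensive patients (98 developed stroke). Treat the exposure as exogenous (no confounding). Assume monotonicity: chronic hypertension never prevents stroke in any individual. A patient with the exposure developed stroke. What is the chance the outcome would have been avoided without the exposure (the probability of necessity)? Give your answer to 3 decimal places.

p₁ = P(outcome | exposed) = 136/564 = 0.24113
p₀ = P(outcome | unexposed) = 98/1361 = 0.072006
Under exogeneity and monotonicity, PN = (p₁ − p₀) / p₁.
PN = (0.24113 − 0.072006) / 0.24113 = 0.16913 / 0.24113 ≈ 0.7014

PN ≈ 0.701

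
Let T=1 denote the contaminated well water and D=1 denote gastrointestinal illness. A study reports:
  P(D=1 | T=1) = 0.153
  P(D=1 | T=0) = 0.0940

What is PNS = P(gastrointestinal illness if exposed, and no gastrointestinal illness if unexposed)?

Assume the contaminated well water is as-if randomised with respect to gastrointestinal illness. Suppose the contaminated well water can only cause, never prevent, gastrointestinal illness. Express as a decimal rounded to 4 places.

Let p₁ = 0.153, p₀ = 0.094.
Under exogeneity and monotonicity, PNS = p₁ − p₀.
PNS = 0.153 − 0.094 = 0.059

PNS ≈ 0.0590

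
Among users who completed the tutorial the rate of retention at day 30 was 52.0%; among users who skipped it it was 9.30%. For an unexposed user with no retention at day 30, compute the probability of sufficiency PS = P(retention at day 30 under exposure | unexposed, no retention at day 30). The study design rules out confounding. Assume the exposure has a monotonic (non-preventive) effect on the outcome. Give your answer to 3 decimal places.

p₁ = 0.52, p₀ = 0.093.
Under exogeneity and monotonicity, PS = (p₁ − p₀) / (1 − p₀).
PS = (0.52 − 0.093) / (1 − 0.093) = 0.427 / 0.907 ≈ 0.4708

PS ≈ 0.471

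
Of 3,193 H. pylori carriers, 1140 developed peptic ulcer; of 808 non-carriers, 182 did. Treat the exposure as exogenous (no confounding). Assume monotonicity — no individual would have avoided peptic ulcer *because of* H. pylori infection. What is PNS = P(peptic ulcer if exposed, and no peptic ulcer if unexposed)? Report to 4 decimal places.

PNS ≈ 0.1318

p₁ = P(outcome | exposed) = 1140/3193 = 0.35703
p₀ = P(outcome | unexposed) = 182/808 = 0.22525
Under exogeneity and monotonicity, PNS = p₁ − p₀.
PNS = 0.35703 − 0.22525 = 0.13178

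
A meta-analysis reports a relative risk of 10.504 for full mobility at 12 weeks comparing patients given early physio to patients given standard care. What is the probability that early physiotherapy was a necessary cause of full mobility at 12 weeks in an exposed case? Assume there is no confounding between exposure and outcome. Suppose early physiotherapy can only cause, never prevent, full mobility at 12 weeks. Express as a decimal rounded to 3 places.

PN ≈ 0.905

Under exogeneity and monotonicity, PN = (RR − 1) / RR = 1 − 1/RR.
PN = (10.504 − 1) / 10.504 = 9.504 / 10.504 ≈ 0.9048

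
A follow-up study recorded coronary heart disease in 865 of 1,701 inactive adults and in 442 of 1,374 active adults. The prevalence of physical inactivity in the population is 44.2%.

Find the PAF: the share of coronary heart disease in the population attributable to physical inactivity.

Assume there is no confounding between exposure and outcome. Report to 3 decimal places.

PAF ≈ 0.204

p₁ = P(outcome | exposed) = 865/1701 = 0.50852
p₀ = P(outcome | unexposed) = 442/1374 = 0.32169
Overall risk P(Y=1) = π·p₁ + (1−π)·p₀ = 0.442×0.50852 + 0.558×0.32169 = 0.40427.
Under exogeneity, PAF = [P(Y=1) − p₀] / P(Y=1).
PAF = (0.40427 − 0.32169) / 0.40427 ≈ 0.2043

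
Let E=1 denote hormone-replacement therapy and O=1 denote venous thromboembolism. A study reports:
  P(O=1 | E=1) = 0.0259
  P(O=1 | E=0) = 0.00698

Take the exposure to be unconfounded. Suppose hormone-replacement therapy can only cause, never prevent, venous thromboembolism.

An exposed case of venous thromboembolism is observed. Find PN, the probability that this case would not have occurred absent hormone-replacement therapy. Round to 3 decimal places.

PN ≈ 0.731

Let p₁ = 0.0259, p₀ = 0.00698.
Under exogeneity and monotonicity, PN = (p₁ − p₀) / p₁.
PN = (0.0259 − 0.00698) / 0.0259 = 0.01892 / 0.0259 ≈ 0.7305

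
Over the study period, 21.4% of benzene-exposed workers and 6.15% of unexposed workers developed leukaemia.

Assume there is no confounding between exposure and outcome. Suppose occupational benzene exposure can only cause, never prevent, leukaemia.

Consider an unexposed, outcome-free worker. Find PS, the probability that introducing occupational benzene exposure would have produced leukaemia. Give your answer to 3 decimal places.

p₁ = 0.214, p₀ = 0.0615.
Under exogeneity and monotonicity, PS = (p₁ − p₀) / (1 − p₀).
PS = (0.214 − 0.0615) / (1 − 0.0615) = 0.1525 / 0.9385 ≈ 0.1625

PS ≈ 0.162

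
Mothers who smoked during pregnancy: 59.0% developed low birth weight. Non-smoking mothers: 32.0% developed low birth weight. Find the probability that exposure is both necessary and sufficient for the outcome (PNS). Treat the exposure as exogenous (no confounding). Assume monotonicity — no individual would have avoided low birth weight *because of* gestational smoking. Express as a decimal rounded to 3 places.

PNS ≈ 0.270

p₁ = 0.59, p₀ = 0.32.
Under exogeneity and monotonicity, PNS = p₁ − p₀.
PNS = 0.59 − 0.32 = 0.27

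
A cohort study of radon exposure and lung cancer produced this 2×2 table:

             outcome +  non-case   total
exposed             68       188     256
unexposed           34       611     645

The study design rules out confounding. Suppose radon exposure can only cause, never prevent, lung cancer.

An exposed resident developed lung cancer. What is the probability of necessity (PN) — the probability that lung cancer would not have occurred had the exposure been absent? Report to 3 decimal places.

p₁ = P(outcome | exposed) = 68/256 = 0.26562
p₀ = P(outcome | unexposed) = 34/645 = 0.052713
Under exogeneity and monotonicity, PN = (p₁ − p₀) / p₁.
PN = (0.26562 − 0.052713) / 0.26562 = 0.21291 / 0.26562 ≈ 0.8016

PN ≈ 0.802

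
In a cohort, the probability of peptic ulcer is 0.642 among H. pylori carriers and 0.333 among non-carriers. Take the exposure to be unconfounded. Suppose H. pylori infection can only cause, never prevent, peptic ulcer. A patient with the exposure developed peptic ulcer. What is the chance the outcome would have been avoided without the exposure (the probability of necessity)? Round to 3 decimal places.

Let p₁ = 0.642, p₀ = 0.333.
Under exogeneity and monotonicity, PN = (p₁ − p₀) / p₁.
PN = (0.642 − 0.333) / 0.642 = 0.309 / 0.642 ≈ 0.4813

PN ≈ 0.481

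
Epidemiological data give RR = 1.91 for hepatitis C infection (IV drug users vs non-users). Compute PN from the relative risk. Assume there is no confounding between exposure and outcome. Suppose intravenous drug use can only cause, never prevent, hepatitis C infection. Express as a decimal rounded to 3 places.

PN ≈ 0.476

Under exogeneity and monotonicity, PN = (RR − 1) / RR = 1 − 1/RR.
PN = (1.91 − 1) / 1.91 = 0.91 / 1.91 ≈ 0.4764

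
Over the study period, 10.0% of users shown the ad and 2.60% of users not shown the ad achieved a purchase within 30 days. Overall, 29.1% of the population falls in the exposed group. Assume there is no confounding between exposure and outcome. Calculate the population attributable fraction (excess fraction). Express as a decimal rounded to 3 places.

PAF ≈ 0.453

p₁ = 0.1, p₀ = 0.026.
Overall risk P(Y=1) = π·p₁ + (1−π)·p₀ = 0.291×0.1 + 0.709×0.026 = 0.047534.
Under exogeneity, PAF = [P(Y=1) − p₀] / P(Y=1).
PAF = (0.047534 − 0.026) / 0.047534 ≈ 0.4530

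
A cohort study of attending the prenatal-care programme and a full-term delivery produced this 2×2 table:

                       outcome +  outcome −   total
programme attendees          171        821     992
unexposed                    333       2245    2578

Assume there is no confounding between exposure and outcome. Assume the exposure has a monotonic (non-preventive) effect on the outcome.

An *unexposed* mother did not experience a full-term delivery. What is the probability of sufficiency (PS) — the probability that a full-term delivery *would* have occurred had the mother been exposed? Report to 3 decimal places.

PS ≈ 0.050

p₁ = P(outcome | exposed) = 171/992 = 0.17238
p₀ = P(outcome | unexposed) = 333/2578 = 0.12917
Under exogeneity and monotonicity, PS = (p₁ − p₀)/(1 − p₀).
PS = (0.17238 − 0.12917) / 0.87083 ≈ 0.0496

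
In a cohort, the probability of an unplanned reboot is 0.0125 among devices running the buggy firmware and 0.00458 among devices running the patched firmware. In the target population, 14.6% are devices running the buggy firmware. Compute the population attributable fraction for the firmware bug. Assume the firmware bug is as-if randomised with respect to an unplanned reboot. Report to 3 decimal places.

PAF ≈ 0.202

Let p₁ = 0.0125, p₀ = 0.00458.
Overall risk P(Y=1) = π·p₁ + (1−π)·p₀ = 0.146×0.0125 + 0.854×0.00458 = 0.0057363.
Under exogeneity, PAF = [P(Y=1) − p₀] / P(Y=1).
PAF = (0.0057363 − 0.00458) / 0.0057363 ≈ 0.2016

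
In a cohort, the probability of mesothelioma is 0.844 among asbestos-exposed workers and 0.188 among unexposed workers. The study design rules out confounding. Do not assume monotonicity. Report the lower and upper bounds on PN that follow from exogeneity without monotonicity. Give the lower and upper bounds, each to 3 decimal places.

Let p₁ = 0.844, p₀ = 0.188.
Under exogeneity alone the bounds on PN are max{0,(p₁−p₀)/p₁} ≤ PN ≤ min{1,(1−p₀)/p₁}.
  lower = (p₁ − p₀)/p₁ = 0.656 / 0.844 ≈ 0.7773
  upper = min{1, (1 − p₀)/p₁} = 0.812 / 0.844 ≈ 0.9621

0.777 ≤ PN ≤ 0.962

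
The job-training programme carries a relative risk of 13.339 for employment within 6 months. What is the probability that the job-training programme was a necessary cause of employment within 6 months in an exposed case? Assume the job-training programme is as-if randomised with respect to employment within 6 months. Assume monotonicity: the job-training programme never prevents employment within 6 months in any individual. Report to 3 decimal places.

Under exogeneity and monotonicity, PN = (RR − 1) / RR = 1 − 1/RR.
PN = (13.339 − 1) / 13.339 = 12.34 / 13.339 ≈ 0.9250

PN ≈ 0.925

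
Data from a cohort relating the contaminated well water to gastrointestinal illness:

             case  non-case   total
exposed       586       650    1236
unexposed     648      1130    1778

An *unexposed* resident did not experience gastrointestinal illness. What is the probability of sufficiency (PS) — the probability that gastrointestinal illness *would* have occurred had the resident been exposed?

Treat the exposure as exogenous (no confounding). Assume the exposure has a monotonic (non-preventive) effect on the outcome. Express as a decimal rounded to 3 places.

p₁ = P(outcome | exposed) = 586/1236 = 0.47411
p₀ = P(outcome | unexposed) = 648/1778 = 0.36445
Under exogeneity and monotonicity, PS = (p₁ − p₀)/(1 − p₀).
PS = (0.47411 − 0.36445) / 0.63555 ≈ 0.1725

PS ≈ 0.173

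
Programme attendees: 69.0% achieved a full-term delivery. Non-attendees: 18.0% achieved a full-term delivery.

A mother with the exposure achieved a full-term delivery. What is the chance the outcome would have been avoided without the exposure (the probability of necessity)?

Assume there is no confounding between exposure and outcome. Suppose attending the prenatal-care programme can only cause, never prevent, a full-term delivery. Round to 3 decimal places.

p₁ = 0.69, p₀ = 0.18.
Under exogeneity and monotonicity, PN = (p₁ − p₀) / p₁.
PN = (0.69 − 0.18) / 0.69 = 0.51 / 0.69 ≈ 0.7391

PN ≈ 0.739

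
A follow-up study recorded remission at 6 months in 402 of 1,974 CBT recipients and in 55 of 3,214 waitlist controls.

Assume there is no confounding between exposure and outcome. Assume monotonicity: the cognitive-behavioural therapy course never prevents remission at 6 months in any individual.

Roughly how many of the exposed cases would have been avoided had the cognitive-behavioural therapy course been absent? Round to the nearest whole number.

p₁ = P(outcome | exposed) = 402/1974 = 0.20365
p₀ = P(outcome | unexposed) = 55/3214 = 0.017113
PN = (p₁ − p₀)/p₁ = (0.20365 − 0.017113) / 0.20365 ≈ 0.91597.
Attributable cases ≈ PN × (exposed cases) = 0.91597 × 402 ≈ 368.22.

about 368 cases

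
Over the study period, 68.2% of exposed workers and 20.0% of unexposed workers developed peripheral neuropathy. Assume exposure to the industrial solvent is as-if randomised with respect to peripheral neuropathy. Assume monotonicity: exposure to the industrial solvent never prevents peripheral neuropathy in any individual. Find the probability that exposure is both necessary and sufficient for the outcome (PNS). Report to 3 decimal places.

PNS ≈ 0.482

p₁ = 0.682, p₀ = 0.2.
Under exogeneity and monotonicity, PNS = p₁ − p₀.
PNS = 0.682 − 0.2 = 0.482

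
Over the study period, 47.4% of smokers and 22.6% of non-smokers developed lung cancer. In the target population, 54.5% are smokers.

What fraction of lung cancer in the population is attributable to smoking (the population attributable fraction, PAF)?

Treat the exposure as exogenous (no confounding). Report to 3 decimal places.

PAF ≈ 0.374

p₁ = 0.474, p₀ = 0.226.
Overall risk P(Y=1) = π·p₁ + (1−π)·p₀ = 0.545×0.474 + 0.455×0.226 = 0.36116.
Under exogeneity, PAF = [P(Y=1) − p₀] / P(Y=1).
PAF = (0.36116 − 0.226) / 0.36116 ≈ 0.3742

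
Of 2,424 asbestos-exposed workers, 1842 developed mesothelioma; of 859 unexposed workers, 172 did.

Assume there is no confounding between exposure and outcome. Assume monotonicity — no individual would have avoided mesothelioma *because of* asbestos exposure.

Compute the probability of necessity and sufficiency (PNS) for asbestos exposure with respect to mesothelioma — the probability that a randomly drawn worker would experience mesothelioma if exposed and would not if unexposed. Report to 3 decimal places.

PNS ≈ 0.560

p₁ = P(outcome | exposed) = 1842/2424 = 0.7599
p₀ = P(outcome | unexposed) = 172/859 = 0.20023
Under exogeneity and monotonicity, PNS = p₁ − p₀.
PNS = 0.7599 − 0.20023 = 0.55967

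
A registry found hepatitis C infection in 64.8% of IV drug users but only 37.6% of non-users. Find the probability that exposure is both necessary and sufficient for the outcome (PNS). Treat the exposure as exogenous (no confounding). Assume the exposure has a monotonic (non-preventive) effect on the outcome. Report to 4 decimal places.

p₁ = 0.648, p₀ = 0.376.
Under exogeneity and monotonicity, PNS = p₁ − p₀.
PNS = 0.648 − 0.376 = 0.272

PNS ≈ 0.2720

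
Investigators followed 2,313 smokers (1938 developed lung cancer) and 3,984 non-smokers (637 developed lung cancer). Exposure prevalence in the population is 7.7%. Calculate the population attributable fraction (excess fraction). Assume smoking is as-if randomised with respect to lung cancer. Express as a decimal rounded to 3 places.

p₁ = P(outcome | exposed) = 1938/2313 = 0.83787
p₀ = P(outcome | unexposed) = 637/3984 = 0.15989
Overall risk P(Y=1) = π·p₁ + (1−π)·p₀ = 0.077×0.83787 + 0.923×0.15989 = 0.21209.
Under exogeneity, PAF = [P(Y=1) − p₀] / P(Y=1).
PAF = (0.21209 − 0.15989) / 0.21209 ≈ 0.2461

PAF ≈ 0.246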